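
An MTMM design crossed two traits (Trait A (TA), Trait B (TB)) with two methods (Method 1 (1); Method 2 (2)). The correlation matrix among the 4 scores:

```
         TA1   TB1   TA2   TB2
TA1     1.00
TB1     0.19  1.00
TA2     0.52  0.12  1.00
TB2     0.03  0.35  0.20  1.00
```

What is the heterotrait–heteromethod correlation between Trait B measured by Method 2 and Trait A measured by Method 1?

Different traits and methods: r(TB2, TA1) = 0.03.

0.03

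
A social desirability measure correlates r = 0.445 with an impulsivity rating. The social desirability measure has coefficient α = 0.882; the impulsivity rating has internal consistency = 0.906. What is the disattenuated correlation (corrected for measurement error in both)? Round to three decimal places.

0.498

r_true = r_obs / √(r_xx · r_yy) = 0.445 / √(0.882 × 0.906) = 0.445 / √0.799092 = 0.445 / 0.8939 ≈ 0.498.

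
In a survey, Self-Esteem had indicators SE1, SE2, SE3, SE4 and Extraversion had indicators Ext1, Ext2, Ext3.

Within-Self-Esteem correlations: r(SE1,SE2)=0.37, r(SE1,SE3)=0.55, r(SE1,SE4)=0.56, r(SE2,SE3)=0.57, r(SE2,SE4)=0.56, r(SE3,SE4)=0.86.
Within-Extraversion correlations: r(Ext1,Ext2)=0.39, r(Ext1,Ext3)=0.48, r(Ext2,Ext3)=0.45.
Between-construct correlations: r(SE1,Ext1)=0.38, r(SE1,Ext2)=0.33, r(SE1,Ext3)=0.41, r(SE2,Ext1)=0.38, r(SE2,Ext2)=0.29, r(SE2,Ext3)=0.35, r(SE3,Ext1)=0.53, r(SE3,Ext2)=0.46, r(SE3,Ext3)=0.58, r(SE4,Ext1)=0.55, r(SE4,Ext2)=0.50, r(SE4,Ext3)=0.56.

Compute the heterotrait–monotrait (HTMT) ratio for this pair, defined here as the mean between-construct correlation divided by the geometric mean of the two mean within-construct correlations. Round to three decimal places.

0.879

Mean heterotrait r = 5.32/12 = 0.4433.
Mean within-SE = 3.47/6 = 0.5783; mean within-Ext = 1.32/3 = 0.4400.
Geometric mean = √(0.5783 × 0.4400) = 0.5044.
HTMT = 0.4433 / 0.5044 = 0.879.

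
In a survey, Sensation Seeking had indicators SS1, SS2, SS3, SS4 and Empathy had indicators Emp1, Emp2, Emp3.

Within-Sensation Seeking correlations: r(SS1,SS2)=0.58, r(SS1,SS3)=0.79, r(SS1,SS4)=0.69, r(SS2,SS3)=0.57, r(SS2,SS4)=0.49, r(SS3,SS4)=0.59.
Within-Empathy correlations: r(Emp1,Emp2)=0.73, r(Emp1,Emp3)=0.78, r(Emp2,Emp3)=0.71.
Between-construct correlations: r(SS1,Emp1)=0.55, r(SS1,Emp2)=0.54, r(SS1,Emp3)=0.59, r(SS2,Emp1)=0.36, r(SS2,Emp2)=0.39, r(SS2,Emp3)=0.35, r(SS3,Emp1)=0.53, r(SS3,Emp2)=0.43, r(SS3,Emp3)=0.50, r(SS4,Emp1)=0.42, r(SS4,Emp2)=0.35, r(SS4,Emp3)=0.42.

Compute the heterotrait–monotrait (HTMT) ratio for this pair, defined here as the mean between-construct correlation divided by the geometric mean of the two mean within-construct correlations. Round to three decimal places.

0.669

Mean between = 5.43/12 = 0.4525.
Mean within-SS = 3.71/6 = 0.6183; mean within-Emp = 2.22/3 = 0.7400.
Geometric mean = √(0.6183 × 0.7400) = 0.6764.
HTMT = 0.4525 / 0.6764 = 0.669.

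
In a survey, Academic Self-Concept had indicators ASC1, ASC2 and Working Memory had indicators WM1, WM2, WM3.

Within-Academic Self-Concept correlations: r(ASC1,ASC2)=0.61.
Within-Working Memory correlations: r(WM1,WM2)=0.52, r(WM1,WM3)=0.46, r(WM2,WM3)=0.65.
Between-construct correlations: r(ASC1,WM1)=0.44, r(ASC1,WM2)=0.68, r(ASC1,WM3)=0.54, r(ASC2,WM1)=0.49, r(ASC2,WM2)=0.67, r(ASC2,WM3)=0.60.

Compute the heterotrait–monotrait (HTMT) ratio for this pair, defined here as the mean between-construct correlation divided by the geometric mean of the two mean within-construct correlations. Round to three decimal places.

0.990

Between-construct mean = 3.42/6 = 0.5700.
Mean within-ASC = 0.61/1 = 0.6100; mean within-WM = 1.63/3 = 0.5433.
Geometric mean = √(0.6100 × 0.5433) = 0.5757.
HTMT = 0.5700 / 0.5757 = 0.990.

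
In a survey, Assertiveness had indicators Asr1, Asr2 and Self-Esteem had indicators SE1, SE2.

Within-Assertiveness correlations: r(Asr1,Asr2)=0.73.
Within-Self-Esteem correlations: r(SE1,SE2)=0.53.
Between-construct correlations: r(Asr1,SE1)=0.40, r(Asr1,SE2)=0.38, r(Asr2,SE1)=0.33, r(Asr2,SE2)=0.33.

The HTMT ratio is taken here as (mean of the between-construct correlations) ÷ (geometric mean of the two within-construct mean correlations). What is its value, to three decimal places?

0.579

Mean between = 1.44/4 = 0.3600.
Mean within-Asr = 0.73/1 = 0.7300; mean within-SE = 0.53/1 = 0.5300.
Geometric mean = √(0.7300 × 0.5300) = 0.6220.
HTMT = 0.3600 / 0.6220 = 0.579.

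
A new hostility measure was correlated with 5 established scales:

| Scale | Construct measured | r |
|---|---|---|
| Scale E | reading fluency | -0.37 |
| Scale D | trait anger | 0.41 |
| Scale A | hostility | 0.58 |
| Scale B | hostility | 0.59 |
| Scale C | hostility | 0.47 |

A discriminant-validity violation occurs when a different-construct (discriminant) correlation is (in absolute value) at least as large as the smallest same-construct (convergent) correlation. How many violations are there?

0

Convergent (same construct = hostility): Scale A, Scale B, Scale C.
Smallest convergent = 0.47. Discriminant |r|: 0.37, 0.41; count ≥ 0.47 → 0.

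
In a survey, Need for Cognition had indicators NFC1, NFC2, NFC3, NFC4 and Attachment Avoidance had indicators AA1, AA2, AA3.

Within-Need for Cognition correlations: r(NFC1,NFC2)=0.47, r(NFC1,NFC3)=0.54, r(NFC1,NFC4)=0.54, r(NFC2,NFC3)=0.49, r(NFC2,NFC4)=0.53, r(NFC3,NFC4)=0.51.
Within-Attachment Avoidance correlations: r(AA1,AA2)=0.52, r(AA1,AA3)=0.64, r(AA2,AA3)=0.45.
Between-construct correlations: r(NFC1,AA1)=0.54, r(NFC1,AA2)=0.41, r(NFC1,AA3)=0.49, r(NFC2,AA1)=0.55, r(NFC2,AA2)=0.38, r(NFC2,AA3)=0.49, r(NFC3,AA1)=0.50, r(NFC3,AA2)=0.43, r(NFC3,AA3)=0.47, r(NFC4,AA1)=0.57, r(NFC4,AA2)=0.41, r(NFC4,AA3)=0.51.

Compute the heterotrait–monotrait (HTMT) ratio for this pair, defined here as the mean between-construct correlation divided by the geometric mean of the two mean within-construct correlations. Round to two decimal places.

0.91

Between-construct mean = 5.75/12 = 0.4792.
Mean within-NFC = 3.08/6 = 0.5133; mean within-AA = 1.61/3 = 0.5367.
Geometric mean = √(0.5133 × 0.5367) = 0.5249.
HTMT = 0.4792 / 0.5249 = 0.91.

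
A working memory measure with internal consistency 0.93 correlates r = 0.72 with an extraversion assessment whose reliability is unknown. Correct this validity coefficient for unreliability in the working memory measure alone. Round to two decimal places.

Single correction: r_c = r_obs / √r_xx = 0.72 / √0.93 = 0.72 / 0.9644 ≈ 0.75.

0.75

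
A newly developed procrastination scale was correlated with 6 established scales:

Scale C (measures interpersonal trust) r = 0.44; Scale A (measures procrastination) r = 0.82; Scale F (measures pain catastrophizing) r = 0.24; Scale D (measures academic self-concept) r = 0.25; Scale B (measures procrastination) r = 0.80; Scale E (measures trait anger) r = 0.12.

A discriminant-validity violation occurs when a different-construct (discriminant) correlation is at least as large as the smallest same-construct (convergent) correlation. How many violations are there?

Convergent (same construct = procrastination): Scale A, Scale B.
Smallest convergent = 0.80. Discriminant values: 0.44, 0.24, 0.25, 0.12; count ≥ 0.80 → 0.

0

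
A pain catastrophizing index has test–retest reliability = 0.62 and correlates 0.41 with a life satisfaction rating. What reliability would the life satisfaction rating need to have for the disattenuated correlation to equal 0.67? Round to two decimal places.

0.60

r_true = r_obs / √(r_xx · r_yy) ⇒ 0.67 = 0.41 / √(0.62 · r_yy).
√(0.62 · r_yy) = 0.41 / 0.67 = 0.6119; 0.62 · r_yy = 0.3744; r_yy = 0.3744 / 0.62 ≈ 0.60.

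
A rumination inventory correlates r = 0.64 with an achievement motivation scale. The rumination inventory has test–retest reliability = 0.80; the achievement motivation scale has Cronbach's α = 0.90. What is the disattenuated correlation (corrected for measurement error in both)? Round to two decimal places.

r_true = r_obs / √(r_xx · r_yy) = 0.64 / √(0.80 × 0.90) = 0.64 / √0.7200 = 0.64 / 0.8485 ≈ 0.75.

0.75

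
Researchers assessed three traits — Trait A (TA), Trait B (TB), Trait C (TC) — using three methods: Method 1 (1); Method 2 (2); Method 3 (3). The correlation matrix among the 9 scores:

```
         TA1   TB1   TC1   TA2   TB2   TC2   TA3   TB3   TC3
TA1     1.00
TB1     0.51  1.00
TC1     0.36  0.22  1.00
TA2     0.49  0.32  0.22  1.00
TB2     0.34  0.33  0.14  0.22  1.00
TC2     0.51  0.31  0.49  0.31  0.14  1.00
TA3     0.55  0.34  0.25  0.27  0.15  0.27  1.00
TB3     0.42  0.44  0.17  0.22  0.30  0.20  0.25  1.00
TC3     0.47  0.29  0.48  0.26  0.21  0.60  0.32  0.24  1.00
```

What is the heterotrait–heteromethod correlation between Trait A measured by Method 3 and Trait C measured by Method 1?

Different traits and methods: r(TA3, TC1) = 0.25.

0.25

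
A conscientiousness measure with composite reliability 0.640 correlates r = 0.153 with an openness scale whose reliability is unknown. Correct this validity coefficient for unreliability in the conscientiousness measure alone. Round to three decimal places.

Single correction: r_c = r_obs / √r_xx = 0.153 / √0.640 = 0.153 / 0.8000 ≈ 0.191.

0.191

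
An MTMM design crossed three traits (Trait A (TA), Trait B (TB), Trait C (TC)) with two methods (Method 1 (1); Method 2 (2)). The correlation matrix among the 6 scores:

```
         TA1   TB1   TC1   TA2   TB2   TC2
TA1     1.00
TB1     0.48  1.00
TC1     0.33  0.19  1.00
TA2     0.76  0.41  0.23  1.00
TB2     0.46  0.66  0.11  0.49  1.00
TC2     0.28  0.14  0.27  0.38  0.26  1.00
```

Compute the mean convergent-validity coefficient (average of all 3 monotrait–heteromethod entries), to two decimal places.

0.56

Convergent values: 0.76, 0.66, 0.27; mean = 1.69/3 = 0.56.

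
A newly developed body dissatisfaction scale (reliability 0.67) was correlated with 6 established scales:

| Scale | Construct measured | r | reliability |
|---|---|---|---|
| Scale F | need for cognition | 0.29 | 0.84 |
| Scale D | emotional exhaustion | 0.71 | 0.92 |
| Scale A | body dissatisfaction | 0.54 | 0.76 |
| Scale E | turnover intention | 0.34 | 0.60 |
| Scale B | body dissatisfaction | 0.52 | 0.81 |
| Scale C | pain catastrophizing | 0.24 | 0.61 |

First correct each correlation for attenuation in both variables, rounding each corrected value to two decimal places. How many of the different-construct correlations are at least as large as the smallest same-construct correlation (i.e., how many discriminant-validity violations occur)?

1

Disattenuated r (r / √(r_scale · r_new)):
  Scale F (disc): 0.29 / √(0.84·0.67) = 0.39
  Scale D (disc): 0.71 / √(0.92·0.67) = 0.90
  Scale A (conv): 0.54 / √(0.76·0.67) = 0.76
  Scale E (disc): 0.34 / √(0.60·0.67) = 0.54
  Scale B (conv): 0.52 / √(0.81·0.67) = 0.71
  Scale C (disc): 0.24 / √(0.61·0.67) = 0.38
Smallest convergent = 0.71. Discriminant values: 0.39, 0.90, 0.54, 0.38; count ≥ 0.71 → 1.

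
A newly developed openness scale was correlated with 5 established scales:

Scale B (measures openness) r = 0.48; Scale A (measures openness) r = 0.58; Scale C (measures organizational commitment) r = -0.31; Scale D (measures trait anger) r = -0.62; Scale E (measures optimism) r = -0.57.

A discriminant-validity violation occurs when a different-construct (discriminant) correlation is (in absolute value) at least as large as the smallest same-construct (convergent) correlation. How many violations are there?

2

Convergent (same construct = openness): Scale B, Scale A.
Smallest convergent = 0.48. Discriminant |r|: 0.31, 0.62, 0.57; count ≥ 0.48 → 2.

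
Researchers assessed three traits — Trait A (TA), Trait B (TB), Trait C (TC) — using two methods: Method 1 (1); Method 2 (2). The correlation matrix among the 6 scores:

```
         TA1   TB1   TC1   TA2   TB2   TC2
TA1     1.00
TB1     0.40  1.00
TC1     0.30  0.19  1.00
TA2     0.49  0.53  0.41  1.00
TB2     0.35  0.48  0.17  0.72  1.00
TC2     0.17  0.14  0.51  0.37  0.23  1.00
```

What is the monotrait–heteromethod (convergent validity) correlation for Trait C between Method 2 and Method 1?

Same trait (TC), different methods: r(TC2, TC1) = 0.51.

0.51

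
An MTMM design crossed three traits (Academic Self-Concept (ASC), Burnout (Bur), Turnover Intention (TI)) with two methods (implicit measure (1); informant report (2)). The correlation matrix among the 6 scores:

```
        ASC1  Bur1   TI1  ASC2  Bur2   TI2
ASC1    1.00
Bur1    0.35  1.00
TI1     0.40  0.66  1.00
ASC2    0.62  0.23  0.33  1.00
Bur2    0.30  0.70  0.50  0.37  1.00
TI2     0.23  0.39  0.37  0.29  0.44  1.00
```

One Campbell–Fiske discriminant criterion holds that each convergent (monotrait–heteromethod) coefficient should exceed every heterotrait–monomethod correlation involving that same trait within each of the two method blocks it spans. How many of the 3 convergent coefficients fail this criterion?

1

Checking each validity diagonal entry against its comparison values:
ASC (methods 1·2): 0.62 vs {0.35, 0.37, 0.40, 0.29} → pass.
Bur (methods 1·2): 0.70 vs {0.35, 0.37, 0.66, 0.44} → pass.
TI (methods 1·2): 0.37 vs {0.40, 0.29, 0.66, 0.44} → fail.
1 of 3 fail.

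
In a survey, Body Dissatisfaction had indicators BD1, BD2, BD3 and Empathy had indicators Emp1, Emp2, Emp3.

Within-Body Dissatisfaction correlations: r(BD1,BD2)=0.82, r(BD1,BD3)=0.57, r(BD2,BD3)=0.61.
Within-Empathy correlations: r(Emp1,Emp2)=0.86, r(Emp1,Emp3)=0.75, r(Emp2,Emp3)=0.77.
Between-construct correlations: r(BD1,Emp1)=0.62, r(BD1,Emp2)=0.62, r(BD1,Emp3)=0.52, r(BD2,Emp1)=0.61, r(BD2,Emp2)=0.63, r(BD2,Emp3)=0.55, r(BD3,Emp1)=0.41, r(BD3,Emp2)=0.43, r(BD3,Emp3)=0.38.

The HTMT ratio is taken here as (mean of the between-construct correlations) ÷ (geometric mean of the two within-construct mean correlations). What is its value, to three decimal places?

Between-construct mean = 4.77/9 = 0.5300.
Mean within-BD = 2.00/3 = 0.6667; mean within-Emp = 2.38/3 = 0.7933.
Geometric mean = √(0.6667 × 0.7933) = 0.7273.
HTMT = 0.5300 / 0.7273 = 0.729.

0.729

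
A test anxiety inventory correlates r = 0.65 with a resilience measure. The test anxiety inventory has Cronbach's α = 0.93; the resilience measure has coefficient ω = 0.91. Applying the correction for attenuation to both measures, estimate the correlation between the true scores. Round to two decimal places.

0.71

r_true = r_obs / √(r_xx · r_yy) = 0.65 / √(0.93 × 0.91) = 0.65 / √0.8463 = 0.65 / 0.9199 ≈ 0.71.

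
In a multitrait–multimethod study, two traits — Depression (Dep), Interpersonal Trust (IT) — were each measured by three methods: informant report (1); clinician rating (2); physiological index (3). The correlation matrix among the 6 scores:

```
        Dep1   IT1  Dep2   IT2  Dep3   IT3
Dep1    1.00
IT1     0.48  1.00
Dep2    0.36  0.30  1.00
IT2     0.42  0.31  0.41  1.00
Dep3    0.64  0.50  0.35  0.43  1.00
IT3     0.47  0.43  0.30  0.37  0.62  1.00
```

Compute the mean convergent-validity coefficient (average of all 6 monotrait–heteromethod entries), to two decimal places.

0.41

Convergent values: 0.36, 0.64, 0.35, 0.31, 0.43, 0.37; mean = 2.46/6 = 0.41.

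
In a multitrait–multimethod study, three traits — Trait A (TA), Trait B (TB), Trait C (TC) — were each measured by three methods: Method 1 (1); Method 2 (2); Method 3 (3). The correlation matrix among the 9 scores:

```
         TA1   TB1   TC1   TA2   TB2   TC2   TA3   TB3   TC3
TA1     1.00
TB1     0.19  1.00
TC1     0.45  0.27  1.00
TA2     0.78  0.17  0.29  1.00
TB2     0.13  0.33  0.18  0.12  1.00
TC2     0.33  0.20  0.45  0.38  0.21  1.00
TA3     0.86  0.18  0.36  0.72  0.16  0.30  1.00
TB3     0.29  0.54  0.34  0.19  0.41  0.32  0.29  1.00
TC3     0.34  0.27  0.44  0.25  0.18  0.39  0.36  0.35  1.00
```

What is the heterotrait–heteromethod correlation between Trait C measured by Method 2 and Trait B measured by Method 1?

0.20

Different traits and methods: r(TC2, TB1) = 0.20.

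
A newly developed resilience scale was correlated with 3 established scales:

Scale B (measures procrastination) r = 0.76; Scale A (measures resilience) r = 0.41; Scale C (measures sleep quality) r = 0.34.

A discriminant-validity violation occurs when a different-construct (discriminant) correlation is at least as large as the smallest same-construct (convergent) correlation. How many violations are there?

1

Convergent (same construct = resilience): Scale A.
Smallest convergent = 0.41. Discriminant values: 0.76, 0.34; count ≥ 0.41 → 1.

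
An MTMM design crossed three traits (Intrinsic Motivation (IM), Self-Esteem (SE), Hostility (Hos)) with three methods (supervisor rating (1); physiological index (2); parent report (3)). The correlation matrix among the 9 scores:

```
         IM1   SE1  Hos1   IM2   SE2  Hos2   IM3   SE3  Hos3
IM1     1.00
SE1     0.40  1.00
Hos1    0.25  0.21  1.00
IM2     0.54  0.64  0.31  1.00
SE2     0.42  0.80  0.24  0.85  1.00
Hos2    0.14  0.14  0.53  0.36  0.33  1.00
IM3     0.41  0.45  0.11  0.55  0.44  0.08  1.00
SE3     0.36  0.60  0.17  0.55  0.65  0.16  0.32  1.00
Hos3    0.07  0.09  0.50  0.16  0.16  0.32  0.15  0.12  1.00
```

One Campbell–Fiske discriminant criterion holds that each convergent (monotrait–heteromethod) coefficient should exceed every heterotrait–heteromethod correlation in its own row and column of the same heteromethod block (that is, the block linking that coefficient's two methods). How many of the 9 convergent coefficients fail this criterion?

Each convergent coefficient versus the relevant comparison correlations:
IM (methods 1·2): 0.54 vs {0.42, 0.64, 0.14, 0.31} → fail.
IM (methods 1·3): 0.41 vs {0.36, 0.45, 0.07, 0.11} → fail.
IM (methods 2·3): 0.55 vs {0.55, 0.44, 0.16, 0.08} → fail.
SE (methods 1·2): 0.80 vs {0.64, 0.42, 0.14, 0.24} → pass.
SE (methods 1·3): 0.60 vs {0.45, 0.36, 0.09, 0.17} → pass.
SE (methods 2·3): 0.65 vs {0.44, 0.55, 0.16, 0.16} → pass.
Hos (methods 1·2): 0.53 vs {0.31, 0.14, 0.24, 0.14} → pass.
Hos (methods 1·3): 0.50 vs {0.11, 0.07, 0.17, 0.09} → pass.
Hos (methods 2·3): 0.32 vs {0.08, 0.16, 0.16, 0.16} → pass.
3 of 9 fail.

3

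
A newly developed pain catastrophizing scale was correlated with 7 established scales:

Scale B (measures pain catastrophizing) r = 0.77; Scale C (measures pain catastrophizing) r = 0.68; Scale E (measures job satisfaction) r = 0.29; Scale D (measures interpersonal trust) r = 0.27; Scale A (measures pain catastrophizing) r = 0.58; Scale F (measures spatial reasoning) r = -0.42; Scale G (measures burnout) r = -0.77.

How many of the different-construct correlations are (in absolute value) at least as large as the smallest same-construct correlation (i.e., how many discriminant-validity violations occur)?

1

Convergent (same construct = pain catastrophizing): Scale B, Scale C, Scale A.
Smallest convergent = 0.58. Discriminant |r|: 0.29, 0.27, 0.42, 0.77; count ≥ 0.58 → 1.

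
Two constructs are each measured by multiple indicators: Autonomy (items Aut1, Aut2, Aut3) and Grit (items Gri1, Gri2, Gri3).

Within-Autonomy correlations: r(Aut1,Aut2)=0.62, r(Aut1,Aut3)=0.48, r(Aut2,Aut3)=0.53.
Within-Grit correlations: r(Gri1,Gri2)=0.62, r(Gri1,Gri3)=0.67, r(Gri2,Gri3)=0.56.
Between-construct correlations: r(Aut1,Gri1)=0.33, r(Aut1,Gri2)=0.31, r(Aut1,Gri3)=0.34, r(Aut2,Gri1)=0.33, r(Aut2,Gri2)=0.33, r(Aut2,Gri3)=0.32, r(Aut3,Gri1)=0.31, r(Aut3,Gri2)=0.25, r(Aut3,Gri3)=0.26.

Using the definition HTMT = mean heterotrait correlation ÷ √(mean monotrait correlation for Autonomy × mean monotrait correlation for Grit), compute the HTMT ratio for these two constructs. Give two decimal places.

Mean heterotrait r = 2.78/9 = 0.3089.
Mean within-Aut = 1.63/3 = 0.5433; mean within-Gri = 1.85/3 = 0.6167.
Geometric mean = √(0.5433 × 0.6167) = 0.5788.
HTMT = 0.3089 / 0.5788 = 0.53.

0.53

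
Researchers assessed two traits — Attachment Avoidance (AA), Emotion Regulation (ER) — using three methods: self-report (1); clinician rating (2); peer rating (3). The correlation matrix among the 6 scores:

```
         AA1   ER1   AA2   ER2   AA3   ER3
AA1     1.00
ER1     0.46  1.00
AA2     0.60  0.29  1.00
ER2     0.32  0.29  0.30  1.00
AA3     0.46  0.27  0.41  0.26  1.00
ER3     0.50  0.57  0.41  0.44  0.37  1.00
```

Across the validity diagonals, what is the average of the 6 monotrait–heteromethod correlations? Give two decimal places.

Convergent values: 0.60, 0.46, 0.41, 0.29, 0.57, 0.44; mean = 2.77/6 = 0.46.

0.46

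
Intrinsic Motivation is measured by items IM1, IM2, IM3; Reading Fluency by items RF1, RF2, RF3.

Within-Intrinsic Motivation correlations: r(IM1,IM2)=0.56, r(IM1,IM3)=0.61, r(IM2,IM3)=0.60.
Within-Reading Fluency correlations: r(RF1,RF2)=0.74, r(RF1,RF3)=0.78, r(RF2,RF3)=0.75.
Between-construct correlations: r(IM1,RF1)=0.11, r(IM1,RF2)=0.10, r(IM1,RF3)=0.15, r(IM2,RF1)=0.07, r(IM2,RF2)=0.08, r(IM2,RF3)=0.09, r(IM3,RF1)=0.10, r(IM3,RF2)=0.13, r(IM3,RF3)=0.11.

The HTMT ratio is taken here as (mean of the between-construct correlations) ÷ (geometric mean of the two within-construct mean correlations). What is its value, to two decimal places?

0.16

Mean between = 0.94/9 = 0.1044.
Mean within-IM = 1.77/3 = 0.5900; mean within-RF = 2.27/3 = 0.7567.
Geometric mean = √(0.5900 × 0.7567) = 0.6682.
HTMT = 0.1044 / 0.6682 = 0.16.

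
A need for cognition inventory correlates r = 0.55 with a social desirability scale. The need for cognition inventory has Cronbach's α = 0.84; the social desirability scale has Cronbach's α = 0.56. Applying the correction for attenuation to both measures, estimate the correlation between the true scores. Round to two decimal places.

0.80

r_true = r_obs / √(r_xx · r_yy) = 0.55 / √(0.84 × 0.56) = 0.55 / √0.4704 = 0.55 / 0.6859 ≈ 0.80.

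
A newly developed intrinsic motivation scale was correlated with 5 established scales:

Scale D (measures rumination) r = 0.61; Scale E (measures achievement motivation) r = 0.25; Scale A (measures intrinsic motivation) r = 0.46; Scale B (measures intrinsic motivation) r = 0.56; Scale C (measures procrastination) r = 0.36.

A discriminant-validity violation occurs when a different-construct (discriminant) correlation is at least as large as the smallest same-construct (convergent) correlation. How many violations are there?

Convergent (same construct = intrinsic motivation): Scale A, Scale B.
Smallest convergent = 0.46. Discriminant values: 0.61, 0.25, 0.36; count ≥ 0.46 → 1.

1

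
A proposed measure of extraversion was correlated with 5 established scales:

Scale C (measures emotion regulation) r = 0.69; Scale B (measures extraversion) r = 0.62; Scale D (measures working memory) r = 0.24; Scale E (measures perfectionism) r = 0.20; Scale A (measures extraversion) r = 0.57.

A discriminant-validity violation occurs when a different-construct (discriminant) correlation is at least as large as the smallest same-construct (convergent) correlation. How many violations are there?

Convergent (same construct = extraversion): Scale B, Scale A.
Smallest convergent = 0.57. Discriminant values: 0.69, 0.24, 0.20; count ≥ 0.57 → 1.

1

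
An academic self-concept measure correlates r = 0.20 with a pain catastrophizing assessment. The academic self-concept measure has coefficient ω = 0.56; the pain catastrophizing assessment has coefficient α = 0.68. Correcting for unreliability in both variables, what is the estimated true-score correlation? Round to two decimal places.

r_true = r_obs / √(r_xx · r_yy) = 0.20 / √(0.56 × 0.68) = 0.20 / √0.3808 = 0.20 / 0.6171 ≈ 0.32.

0.32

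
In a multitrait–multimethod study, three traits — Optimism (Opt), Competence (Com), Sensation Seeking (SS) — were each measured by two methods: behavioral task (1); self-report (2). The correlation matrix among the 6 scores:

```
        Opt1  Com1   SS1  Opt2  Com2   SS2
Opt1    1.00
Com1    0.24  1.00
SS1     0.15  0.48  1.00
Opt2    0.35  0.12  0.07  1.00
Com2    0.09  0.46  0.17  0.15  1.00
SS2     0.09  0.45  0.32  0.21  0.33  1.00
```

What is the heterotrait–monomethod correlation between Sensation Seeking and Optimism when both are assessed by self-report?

Different traits, same method: r(SS2, Opt2) = 0.21.

0.21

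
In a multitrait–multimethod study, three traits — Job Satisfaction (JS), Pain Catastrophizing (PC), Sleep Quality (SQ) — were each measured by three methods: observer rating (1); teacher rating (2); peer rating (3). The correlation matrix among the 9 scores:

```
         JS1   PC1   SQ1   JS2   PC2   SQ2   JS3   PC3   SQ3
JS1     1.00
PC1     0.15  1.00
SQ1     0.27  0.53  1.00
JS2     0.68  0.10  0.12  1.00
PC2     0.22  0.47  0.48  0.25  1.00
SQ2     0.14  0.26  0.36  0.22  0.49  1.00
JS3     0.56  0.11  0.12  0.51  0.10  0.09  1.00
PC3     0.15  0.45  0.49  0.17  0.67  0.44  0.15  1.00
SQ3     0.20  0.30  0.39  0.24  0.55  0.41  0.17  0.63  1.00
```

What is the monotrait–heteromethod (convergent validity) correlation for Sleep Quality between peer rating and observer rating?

Same trait (SQ), different methods: r(SQ3, SQ1) = 0.39.

0.39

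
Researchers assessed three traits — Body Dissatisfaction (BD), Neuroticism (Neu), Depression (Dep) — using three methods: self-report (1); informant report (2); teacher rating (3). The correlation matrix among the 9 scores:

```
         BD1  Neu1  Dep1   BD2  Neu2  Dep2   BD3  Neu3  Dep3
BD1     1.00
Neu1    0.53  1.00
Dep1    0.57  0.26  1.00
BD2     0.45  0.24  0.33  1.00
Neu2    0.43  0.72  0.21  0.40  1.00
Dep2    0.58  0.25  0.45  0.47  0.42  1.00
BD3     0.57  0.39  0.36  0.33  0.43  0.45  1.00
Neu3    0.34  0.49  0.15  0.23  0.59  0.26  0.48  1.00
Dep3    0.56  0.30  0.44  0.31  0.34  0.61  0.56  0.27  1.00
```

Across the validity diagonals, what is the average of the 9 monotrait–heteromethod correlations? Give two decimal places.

0.52

Convergent values: 0.45, 0.57, 0.33, 0.72, 0.49, 0.59, 0.45, 0.44, 0.61; mean = 4.65/9 = 0.52.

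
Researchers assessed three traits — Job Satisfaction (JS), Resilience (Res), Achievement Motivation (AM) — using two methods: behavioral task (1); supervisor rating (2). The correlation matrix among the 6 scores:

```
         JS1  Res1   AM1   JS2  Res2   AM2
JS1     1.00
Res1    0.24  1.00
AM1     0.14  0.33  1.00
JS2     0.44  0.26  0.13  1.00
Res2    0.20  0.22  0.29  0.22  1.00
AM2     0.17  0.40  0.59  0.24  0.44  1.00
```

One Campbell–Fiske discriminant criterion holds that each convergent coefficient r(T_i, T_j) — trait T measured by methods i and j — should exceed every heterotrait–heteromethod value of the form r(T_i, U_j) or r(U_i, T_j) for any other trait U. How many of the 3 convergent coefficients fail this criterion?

1

Convergent coefficients and their comparison sets:
JS (methods 1·2): 0.44 vs {0.20, 0.26, 0.17, 0.13} → pass.
Res (methods 1·2): 0.22 vs {0.26, 0.20, 0.40, 0.29} → fail.
AM (methods 1·2): 0.59 vs {0.13, 0.17, 0.29, 0.40} → pass.
1 of 3 fail.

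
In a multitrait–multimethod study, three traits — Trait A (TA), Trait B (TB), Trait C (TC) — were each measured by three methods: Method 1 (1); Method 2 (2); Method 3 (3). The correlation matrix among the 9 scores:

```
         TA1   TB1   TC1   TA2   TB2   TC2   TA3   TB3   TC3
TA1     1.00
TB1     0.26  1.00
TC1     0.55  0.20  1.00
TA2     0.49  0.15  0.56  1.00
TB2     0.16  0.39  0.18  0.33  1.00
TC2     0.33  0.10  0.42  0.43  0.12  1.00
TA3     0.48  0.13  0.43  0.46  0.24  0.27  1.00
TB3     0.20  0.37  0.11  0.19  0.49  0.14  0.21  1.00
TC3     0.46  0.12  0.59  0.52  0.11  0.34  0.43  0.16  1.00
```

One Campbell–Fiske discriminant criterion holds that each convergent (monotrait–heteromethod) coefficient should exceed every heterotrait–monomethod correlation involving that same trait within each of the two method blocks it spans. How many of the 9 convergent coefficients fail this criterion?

Checking each validity diagonal entry against its comparison values:
TA (methods 1·2): 0.49 vs {0.26, 0.33, 0.55, 0.43} → fail.
TA (methods 1·3): 0.48 vs {0.26, 0.21, 0.55, 0.43} → fail.
TA (methods 2·3): 0.46 vs {0.33, 0.21, 0.43, 0.43} → pass.
TB (methods 1·2): 0.39 vs {0.26, 0.33, 0.20, 0.12} → pass.
TB (methods 1·3): 0.37 vs {0.26, 0.21, 0.20, 0.16} → pass.
TB (methods 2·3): 0.49 vs {0.33, 0.21, 0.12, 0.16} → pass.
TC (methods 1·2): 0.42 vs {0.55, 0.43, 0.20, 0.12} → fail.
TC (methods 1·3): 0.59 vs {0.55, 0.43, 0.20, 0.16} → pass.
TC (methods 2·3): 0.34 vs {0.43, 0.43, 0.12, 0.16} → fail.
4 of 9 fail.

4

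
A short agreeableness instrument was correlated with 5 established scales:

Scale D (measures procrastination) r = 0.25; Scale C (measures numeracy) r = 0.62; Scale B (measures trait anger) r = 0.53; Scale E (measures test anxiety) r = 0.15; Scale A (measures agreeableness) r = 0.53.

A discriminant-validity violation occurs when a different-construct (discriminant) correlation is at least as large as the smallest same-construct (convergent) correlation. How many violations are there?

Convergent (same construct = agreeableness): Scale A.
Smallest convergent = 0.53. Discriminant values: 0.25, 0.62, 0.53, 0.15; count ≥ 0.53 → 2.

2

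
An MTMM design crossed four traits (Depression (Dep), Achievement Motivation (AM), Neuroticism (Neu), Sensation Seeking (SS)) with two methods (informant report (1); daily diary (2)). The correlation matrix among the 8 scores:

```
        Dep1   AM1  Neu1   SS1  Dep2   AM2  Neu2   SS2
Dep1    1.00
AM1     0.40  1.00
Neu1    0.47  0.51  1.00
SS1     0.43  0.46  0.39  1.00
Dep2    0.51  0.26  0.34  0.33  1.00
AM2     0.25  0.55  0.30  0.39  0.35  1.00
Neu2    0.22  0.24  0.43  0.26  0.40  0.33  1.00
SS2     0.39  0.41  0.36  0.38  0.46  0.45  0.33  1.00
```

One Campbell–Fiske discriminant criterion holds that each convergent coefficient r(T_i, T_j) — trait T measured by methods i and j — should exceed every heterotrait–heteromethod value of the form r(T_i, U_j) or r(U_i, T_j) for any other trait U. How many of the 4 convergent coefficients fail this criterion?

1

Each convergent coefficient versus the relevant comparison correlations:
Dep (methods 1·2): 0.51 vs {0.25, 0.26, 0.22, 0.34, 0.39, 0.33} → pass.
AM (methods 1·2): 0.55 vs {0.26, 0.25, 0.24, 0.30, 0.41, 0.39} → pass.
Neu (methods 1·2): 0.43 vs {0.34, 0.22, 0.30, 0.24, 0.36, 0.26} → pass.
SS (methods 1·2): 0.38 vs {0.33, 0.39, 0.39, 0.41, 0.26, 0.36} → fail.
1 of 4 fail.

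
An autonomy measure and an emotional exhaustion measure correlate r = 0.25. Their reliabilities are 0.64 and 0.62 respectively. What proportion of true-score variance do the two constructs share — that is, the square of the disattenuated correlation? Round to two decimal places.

0.16

Disattenuated r = 0.25 / √(0.64 × 0.62) = 0.25 / 0.6299 = 0.3969.
Shared true-score variance = 0.3969² = 0.1575 ≈ 0.16.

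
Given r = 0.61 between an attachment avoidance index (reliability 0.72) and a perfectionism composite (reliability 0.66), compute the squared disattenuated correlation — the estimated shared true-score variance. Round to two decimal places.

Disattenuated r = 0.61 / √(0.72 × 0.66) = 0.61 / 0.6893 = 0.8850.
Shared true-score variance = 0.8850² = 0.7832 ≈ 0.78.

0.78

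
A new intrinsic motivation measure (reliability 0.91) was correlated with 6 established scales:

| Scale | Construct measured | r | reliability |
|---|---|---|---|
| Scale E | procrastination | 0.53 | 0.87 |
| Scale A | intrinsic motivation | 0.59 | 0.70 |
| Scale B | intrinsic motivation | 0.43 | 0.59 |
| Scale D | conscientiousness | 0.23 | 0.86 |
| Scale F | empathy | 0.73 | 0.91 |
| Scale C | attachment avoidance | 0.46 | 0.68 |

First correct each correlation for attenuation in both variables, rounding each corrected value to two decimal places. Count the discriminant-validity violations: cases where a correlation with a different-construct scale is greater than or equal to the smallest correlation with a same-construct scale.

2

Disattenuated r (r / √(r_scale · r_new)):
  Scale E (disc): 0.53 / √(0.87·0.91) = 0.60
  Scale A (conv): 0.59 / √(0.70·0.91) = 0.74
  Scale B (conv): 0.43 / √(0.59·0.91) = 0.59
  Scale D (disc): 0.23 / √(0.86·0.91) = 0.26
  Scale F (disc): 0.73 / √(0.91·0.91) = 0.80
  Scale C (disc): 0.46 / √(0.68·0.91) = 0.58
Smallest convergent = 0.59. Discriminant values: 0.60, 0.26, 0.80, 0.58; count ≥ 0.59 → 2.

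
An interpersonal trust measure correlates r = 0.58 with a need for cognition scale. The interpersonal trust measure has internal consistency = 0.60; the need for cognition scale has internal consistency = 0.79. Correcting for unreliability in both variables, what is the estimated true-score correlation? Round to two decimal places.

0.84

r_true = r_obs / √(r_xx · r_yy) = 0.58 / √(0.60 × 0.79) = 0.58 / √0.4740 = 0.58 / 0.6885 ≈ 0.84.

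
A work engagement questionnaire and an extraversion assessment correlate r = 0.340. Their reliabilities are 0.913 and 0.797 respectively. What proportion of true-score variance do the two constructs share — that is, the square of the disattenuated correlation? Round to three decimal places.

Disattenuated r = 0.340 / √(0.913 × 0.797) = 0.340 / 0.8530 = 0.3986.
Shared true-score variance = 0.3986² = 0.1589 ≈ 0.159.

0.159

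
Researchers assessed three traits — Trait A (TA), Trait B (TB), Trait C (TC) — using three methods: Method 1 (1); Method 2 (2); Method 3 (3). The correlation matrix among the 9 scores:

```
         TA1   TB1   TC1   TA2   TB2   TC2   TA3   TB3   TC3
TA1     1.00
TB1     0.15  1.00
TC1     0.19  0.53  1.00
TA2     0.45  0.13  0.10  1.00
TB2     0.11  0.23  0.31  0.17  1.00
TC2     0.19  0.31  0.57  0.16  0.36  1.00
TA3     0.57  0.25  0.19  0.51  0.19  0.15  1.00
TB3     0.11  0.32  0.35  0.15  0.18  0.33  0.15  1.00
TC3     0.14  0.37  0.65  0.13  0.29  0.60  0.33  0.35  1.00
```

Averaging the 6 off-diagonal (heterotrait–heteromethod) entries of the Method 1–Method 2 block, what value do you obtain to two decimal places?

0.19

HTHM values (method 1 × method 2): 0.11, 0.19, 0.13, 0.31, 0.10, 0.31; mean = 1.15/6 = 0.19.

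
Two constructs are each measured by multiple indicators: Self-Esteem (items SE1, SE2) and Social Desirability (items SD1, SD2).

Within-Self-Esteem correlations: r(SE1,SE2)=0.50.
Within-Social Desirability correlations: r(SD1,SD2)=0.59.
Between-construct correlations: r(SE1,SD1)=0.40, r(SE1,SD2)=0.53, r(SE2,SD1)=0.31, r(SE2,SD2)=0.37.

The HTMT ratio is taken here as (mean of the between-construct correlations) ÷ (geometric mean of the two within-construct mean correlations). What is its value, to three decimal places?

Mean heterotrait r = 1.61/4 = 0.4025.
Mean within-SE = 0.50/1 = 0.5000; mean within-SD = 0.59/1 = 0.5900.
Geometric mean = √(0.5000 × 0.5900) = 0.5431.
HTMT = 0.4025 / 0.5431 = 0.741.

0.741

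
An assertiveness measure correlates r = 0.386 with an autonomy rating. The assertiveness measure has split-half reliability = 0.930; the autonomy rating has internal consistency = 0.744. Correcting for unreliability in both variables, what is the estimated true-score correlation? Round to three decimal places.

0.464

r_true = r_obs / √(r_xx · r_yy) = 0.386 / √(0.930 × 0.744) = 0.386 / √0.691920 = 0.386 / 0.8318 ≈ 0.464.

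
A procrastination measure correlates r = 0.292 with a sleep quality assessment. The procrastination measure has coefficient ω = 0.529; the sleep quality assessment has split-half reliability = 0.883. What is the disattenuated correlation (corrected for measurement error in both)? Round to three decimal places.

0.427

r_true = r_obs / √(r_xx · r_yy) = 0.292 / √(0.529 × 0.883) = 0.292 / √0.467107 = 0.292 / 0.6835 ≈ 0.427.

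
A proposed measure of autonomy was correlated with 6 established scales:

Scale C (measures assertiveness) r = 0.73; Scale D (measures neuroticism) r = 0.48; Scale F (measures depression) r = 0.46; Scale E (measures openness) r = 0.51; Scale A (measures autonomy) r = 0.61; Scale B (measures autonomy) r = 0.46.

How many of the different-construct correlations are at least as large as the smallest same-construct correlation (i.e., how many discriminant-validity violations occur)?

Convergent (same construct = autonomy): Scale A, Scale B.
Smallest convergent = 0.46. Discriminant values: 0.73, 0.48, 0.46, 0.51; count ≥ 0.46 → 4.

4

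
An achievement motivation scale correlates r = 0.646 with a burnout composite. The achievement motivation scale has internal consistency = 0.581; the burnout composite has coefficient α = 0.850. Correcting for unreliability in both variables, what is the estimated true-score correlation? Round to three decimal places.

r_true = r_obs / √(r_xx · r_yy) = 0.646 / √(0.581 × 0.850) = 0.646 / √0.493850 = 0.646 / 0.7027 ≈ 0.919.

0.919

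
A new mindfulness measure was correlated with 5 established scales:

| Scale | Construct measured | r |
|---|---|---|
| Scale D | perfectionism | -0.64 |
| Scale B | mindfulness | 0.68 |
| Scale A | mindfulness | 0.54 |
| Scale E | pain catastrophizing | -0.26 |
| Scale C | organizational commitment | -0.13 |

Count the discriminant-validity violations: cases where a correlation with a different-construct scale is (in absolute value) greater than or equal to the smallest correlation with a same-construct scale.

Convergent (same construct = mindfulness): Scale B, Scale A.
Smallest convergent = 0.54. Discriminant |r|: 0.64, 0.26, 0.13; count ≥ 0.54 → 1.

1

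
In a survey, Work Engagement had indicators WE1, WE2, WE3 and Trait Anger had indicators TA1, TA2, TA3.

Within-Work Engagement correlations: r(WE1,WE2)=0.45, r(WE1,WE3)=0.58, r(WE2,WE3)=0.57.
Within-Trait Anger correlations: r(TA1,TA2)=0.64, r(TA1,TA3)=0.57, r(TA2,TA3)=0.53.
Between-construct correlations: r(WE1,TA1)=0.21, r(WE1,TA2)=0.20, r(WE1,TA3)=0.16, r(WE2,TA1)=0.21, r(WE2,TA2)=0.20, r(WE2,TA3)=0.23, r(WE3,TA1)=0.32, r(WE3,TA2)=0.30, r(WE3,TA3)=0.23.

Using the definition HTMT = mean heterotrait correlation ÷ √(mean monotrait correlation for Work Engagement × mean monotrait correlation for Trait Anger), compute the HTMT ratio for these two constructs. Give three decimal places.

Between-construct mean = 2.06/9 = 0.2289.
Mean within-WE = 1.60/3 = 0.5333; mean within-TA = 1.74/3 = 0.5800.
Geometric mean = √(0.5333 × 0.5800) = 0.5562.
HTMT = 0.2289 / 0.5562 = 0.412.

0.412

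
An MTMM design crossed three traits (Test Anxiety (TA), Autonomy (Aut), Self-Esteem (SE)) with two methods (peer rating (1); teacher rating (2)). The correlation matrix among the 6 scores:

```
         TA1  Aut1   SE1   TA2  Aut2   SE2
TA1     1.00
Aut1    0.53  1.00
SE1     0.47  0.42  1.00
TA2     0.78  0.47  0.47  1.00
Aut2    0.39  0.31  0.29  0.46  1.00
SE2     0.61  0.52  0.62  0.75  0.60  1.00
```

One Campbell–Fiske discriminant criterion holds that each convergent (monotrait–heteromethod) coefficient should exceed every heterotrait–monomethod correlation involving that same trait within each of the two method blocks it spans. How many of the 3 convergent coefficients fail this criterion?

Convergent coefficients and their comparison sets:
TA (methods 1·2): 0.78 vs {0.53, 0.46, 0.47, 0.75} → pass.
Aut (methods 1·2): 0.31 vs {0.53, 0.46, 0.42, 0.60} → fail.
SE (methods 1·2): 0.62 vs {0.47, 0.75, 0.42, 0.60} → fail.
2 of 3 fail.

2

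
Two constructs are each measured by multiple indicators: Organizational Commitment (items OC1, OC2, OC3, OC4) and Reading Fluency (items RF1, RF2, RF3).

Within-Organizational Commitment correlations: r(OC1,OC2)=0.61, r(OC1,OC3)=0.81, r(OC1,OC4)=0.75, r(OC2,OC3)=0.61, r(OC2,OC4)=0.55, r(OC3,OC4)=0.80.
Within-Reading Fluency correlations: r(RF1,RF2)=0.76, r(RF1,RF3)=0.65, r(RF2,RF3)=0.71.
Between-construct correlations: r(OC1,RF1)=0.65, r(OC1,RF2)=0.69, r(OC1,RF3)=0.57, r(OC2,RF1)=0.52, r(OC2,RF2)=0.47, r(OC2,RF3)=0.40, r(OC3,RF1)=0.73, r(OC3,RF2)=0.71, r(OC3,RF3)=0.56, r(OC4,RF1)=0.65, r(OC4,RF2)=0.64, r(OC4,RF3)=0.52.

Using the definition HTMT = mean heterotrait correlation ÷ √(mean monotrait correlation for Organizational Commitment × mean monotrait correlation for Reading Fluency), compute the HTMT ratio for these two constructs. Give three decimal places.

0.850

Mean between = 7.11/12 = 0.5925.
Mean within-OC = 4.13/6 = 0.6883; mean within-RF = 2.12/3 = 0.7067.
Geometric mean = √(0.6883 × 0.7067) = 0.6974.
HTMT = 0.5925 / 0.6974 = 0.850.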